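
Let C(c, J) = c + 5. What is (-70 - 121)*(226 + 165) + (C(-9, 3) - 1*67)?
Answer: -74752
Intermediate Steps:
C(c, J) = 5 + c
(-70 - 121)*(226 + 165) + (C(-9, 3) - 1*67) = (-70 - 121)*(226 + 165) + ((5 - 9) - 1*67) = -191*391 + (-4 - 67) = -74681 - 71 = -74752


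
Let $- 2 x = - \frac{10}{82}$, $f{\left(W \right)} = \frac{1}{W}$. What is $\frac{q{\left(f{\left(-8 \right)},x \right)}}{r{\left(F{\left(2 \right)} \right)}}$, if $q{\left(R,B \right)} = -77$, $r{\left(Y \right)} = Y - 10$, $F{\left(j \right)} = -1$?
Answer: $7$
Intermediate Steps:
$r{\left(Y \right)} = -10 + Y$
$x = \frac{5}{82}$ ($x = - \frac{\left(-10\right) \frac{1}{82}}{2} = \left(- \frac{1}{2}\right) \left(- \frac{5}{41}\right) = \frac{5}{82} \approx 0.060976$)
$\frac{q{\left(f{\left(-8 \right)},x \right)}}{r{\left(F{\left(2 \right)} \right)}} = - \frac{77}{-10 - 1} = - \frac{77}{-11} = \left(-77\right) \left(- \frac{1}{11}\right) = 7$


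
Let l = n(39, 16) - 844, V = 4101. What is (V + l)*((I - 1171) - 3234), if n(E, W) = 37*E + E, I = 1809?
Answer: -12302444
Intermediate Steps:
n(E, W) = 38*E
l = 638 (l = 38*39 - 844 = 1482 - 844 = 638)
(V + l)*((I - 1171) - 3234) = (4101 + 638)*((1809 - 1171) - 3234) = 4739*(638 - 3234) = 4739*(-2596) = -12302444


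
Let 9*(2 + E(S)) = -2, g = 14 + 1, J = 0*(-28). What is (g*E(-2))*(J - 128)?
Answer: 12800/3 ≈ 4266.7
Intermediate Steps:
J = 0
g = 15
E(S) = -20/9 (E(S) = -2 + (1/9)*(-2) = -2 - 2/9 = -20/9)
(g*E(-2))*(J - 128) = (15*(-20/9))*(0 - 128) = -100/3*(-128) = 12800/3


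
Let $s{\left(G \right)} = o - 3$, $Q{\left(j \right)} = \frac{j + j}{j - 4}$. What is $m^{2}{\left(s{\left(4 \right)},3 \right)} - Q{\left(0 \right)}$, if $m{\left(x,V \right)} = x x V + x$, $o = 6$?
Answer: $900$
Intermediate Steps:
$Q{\left(j \right)} = \frac{2 j}{-4 + j}$
$s{\left(G \right)} = 3$ ($s{\left(G \right)} = 6 - 3 = 3$)
$m{\left(x,V \right)} = x + V x^{2}$ ($m{\left(x,V \right)} = x^{2} V + x = V x^{2} + x = x + V x^{2}$)
$m^{2}{\left(s{\left(4 \right)},3 \right)} - Q{\left(0 \right)} = \left(3 \left(1 + 3 \cdot 3\right)\right)^{2} - 2 \cdot 0 \frac{1}{-4 + 0} = \left(3 \left(1 + 9\right)\right)^{2} - 2 \cdot 0 \frac{1}{-4} = \left(3 \cdot 10\right)^{2} - 2 \cdot 0 \left(- \frac{1}{4}\right) = 30^{2} - 0 = 900 + 0 = 900$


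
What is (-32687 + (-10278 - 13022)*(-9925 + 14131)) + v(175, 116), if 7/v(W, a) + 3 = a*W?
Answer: -1989765388632/20297 ≈ -9.8033e+7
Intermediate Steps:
v(W, a) = 7/(-3 + W*a) (v(W, a) = 7/(-3 + a*W) = 7/(-3 + W*a))
(-32687 + (-10278 - 13022)*(-9925 + 14131)) + v(175, 116) = (-32687 + (-10278 - 13022)*(-9925 + 14131)) + 7/(-3 + 175*116) = (-32687 - 23300*4206) + 7/(-3 + 20300) = (-32687 - 97999800) + 7/20297 = -98032487 + 7*(1/20297) = -98032487 + 7/20297 = -1989765388632/20297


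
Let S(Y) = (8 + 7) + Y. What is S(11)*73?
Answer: 1898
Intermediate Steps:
S(Y) = 15 + Y
S(11)*73 = (15 + 11)*73 = 26*73 = 1898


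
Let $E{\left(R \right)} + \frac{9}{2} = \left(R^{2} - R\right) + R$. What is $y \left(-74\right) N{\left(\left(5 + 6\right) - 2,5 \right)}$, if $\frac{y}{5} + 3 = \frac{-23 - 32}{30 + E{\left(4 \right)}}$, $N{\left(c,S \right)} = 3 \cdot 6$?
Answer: $\frac{2390940}{83} \approx 28807.0$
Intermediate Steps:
$E{\left(R \right)} = - \frac{9}{2} + R^{2}$ ($E{\left(R \right)} = - \frac{9}{2} + \left(\left(R^{2} - R\right) + R\right) = - \frac{9}{2} + R^{2}$)
$N{\left(c,S \right)} = 18$
$y = - \frac{1795}{83}$ ($y = -15 + 5 \frac{-23 - 32}{30 - \left(\frac{9}{2} - 4^{2}\right)} = -15 + 5 \left(- \frac{55}{30 + \left(- \frac{9}{2} + 16\right)}\right) = -15 + 5 \left(- \frac{55}{30 + \frac{23}{2}}\right) = -15 + 5 \left(- \frac{55}{\frac{83}{2}}\right) = -15 + 5 \left(\left(-55\right) \frac{2}{83}\right) = -15 + 5 \left(- \frac{110}{83}\right) = -15 - \frac{550}{83} = - \frac{1795}{83} \approx -21.626$)
$y \left(-74\right) N{\left(\left(5 + 6\right) - 2,5 \right)} = \left(- \frac{1795}{83}\right) \left(-74\right) 18 = \frac{132830}{83} \cdot 18 = \frac{2390940}{83}$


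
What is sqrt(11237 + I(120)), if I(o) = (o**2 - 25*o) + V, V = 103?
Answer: 2*sqrt(5685) ≈ 150.80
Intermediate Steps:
I(o) = 103 + o**2 - 25*o (I(o) = (o**2 - 25*o) + 103 = 103 + o**2 - 25*o)
sqrt(11237 + I(120)) = sqrt(11237 + (103 + 120**2 - 25*120)) = sqrt(11237 + (103 + 14400 - 3000)) = sqrt(11237 + 11503) = sqrt(22740) = 2*sqrt(5685)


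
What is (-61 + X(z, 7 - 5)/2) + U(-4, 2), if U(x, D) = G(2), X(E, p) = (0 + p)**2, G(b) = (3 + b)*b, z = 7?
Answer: -49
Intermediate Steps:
G(b) = b*(3 + b)
X(E, p) = p**2
U(x, D) = 10 (U(x, D) = 2*(3 + 2) = 2*5 = 10)
(-61 + X(z, 7 - 5)/2) + U(-4, 2) = (-61 + (7 - 5)**2/2) + 10 = (-61 + 2**2*(1/2)) + 10 = (-61 + 4*(1/2)) + 10 = (-61 + 2) + 10 = -59 + 10 = -49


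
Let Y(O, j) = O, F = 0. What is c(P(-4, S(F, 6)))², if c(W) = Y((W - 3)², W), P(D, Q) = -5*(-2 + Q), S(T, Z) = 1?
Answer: 16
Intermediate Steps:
P(D, Q) = 10 - 5*Q
c(W) = (-3 + W)² (c(W) = (W - 3)² = (-3 + W)²)
c(P(-4, S(F, 6)))² = ((-3 + (10 - 5*1))²)² = ((-3 + (10 - 5))²)² = ((-3 + 5)²)² = (2²)² = 4² = 16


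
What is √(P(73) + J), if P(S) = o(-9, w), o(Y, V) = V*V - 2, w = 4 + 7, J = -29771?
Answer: 2*I*√7413 ≈ 172.2*I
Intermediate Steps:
w = 11
o(Y, V) = -2 + V² (o(Y, V) = V² - 2 = -2 + V²)
P(S) = 119 (P(S) = -2 + 11² = -2 + 121 = 119)
√(P(73) + J) = √(119 - 29771) = √(-29652) = 2*I*√7413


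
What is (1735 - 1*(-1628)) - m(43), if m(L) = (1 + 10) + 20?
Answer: 3332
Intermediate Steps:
m(L) = 31 (m(L) = 11 + 20 = 31)
(1735 - 1*(-1628)) - m(43) = (1735 - 1*(-1628)) - 1*31 = (1735 + 1628) - 31 = 3363 - 31 = 3332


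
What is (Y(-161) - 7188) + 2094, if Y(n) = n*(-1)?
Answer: -4933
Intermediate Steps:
Y(n) = -n
(Y(-161) - 7188) + 2094 = (-1*(-161) - 7188) + 2094 = (161 - 7188) + 2094 = -7027 + 2094 = -4933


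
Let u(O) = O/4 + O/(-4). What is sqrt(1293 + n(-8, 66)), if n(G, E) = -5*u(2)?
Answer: sqrt(1293) ≈ 35.958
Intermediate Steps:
u(O) = 0 (u(O) = O*(1/4) + O*(-1/4) = O/4 - O/4 = 0)
n(G, E) = 0 (n(G, E) = -5*0 = 0)
sqrt(1293 + n(-8, 66)) = sqrt(1293 + 0) = sqrt(1293)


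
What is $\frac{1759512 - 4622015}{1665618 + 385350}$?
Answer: $- \frac{2862503}{2050968} \approx -1.3957$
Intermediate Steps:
$\frac{1759512 - 4622015}{1665618 + 385350} = - \frac{2862503}{2050968}$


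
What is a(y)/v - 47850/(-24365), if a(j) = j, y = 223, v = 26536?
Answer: 23185109/11755448 ≈ 1.9723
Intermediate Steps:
a(y)/v - 47850/(-24365) = 223/26536 - 47850/(-24365) = 223*(1/26536) - 47850*(-1/24365) = 223/26536 + 870/443 = 23185109/11755448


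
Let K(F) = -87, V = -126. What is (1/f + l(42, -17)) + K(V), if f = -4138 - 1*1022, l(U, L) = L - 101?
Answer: -1057801/5160 ≈ -205.00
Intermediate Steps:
l(U, L) = -101 + L
f = -5160 (f = -4138 - 1022 = -5160)
(1/f + l(42, -17)) + K(V) = (1/(-5160) + (-101 - 17)) - 87 = (-1/5160 - 118) - 87 = -608881/5160 - 87 = -1057801/5160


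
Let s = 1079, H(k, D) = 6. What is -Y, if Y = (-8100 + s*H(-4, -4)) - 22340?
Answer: 23966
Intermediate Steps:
Y = -23966 (Y = (-8100 + 1079*6) - 22340 = (-8100 + 6474) - 22340 = -1626 - 22340 = -23966)
-Y = -1*(-23966) = 23966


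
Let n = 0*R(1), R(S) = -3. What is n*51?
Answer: 0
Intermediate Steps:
n = 0 (n = 0*(-3) = 0)
n*51 = 0*51 = 0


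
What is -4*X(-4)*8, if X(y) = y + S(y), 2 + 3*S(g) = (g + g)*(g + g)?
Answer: -1600/3 ≈ -533.33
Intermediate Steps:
S(g) = -⅔ + 4*g²/3 (S(g) = -⅔ + ((g + g)*(g + g))/3 = -⅔ + ((2*g)*(2*g))/3 = -⅔ + (4*g²)/3 = -⅔ + 4*g²/3)
X(y) = -⅔ + y + 4*y²/3 (X(y) = y + (-⅔ + 4*y²/3) = -⅔ + y + 4*y²/3)
-4*X(-4)*8 = -4*(-⅔ - 4 + (4/3)*(-4)²)*8 = -4*(-⅔ - 4 + (4/3)*16)*8 = -4*(-⅔ - 4 + 64/3)*8 = -4*50/3*8 = -200/3*8 = -1600/3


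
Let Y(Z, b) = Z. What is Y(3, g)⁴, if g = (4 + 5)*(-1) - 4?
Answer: 81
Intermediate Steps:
g = -13 (g = 9*(-1) - 4 = -9 - 4 = -13)
Y(3, g)⁴ = 3⁴ = 81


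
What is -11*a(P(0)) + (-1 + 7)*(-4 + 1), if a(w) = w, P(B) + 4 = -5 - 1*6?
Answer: 147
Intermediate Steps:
P(B) = -15 (P(B) = -4 + (-5 - 1*6) = -4 + (-5 - 6) = -4 - 11 = -15)
-11*a(P(0)) + (-1 + 7)*(-4 + 1) = -11*(-15) + (-1 + 7)*(-4 + 1) = 165 + 6*(-3) = 165 - 18 = 147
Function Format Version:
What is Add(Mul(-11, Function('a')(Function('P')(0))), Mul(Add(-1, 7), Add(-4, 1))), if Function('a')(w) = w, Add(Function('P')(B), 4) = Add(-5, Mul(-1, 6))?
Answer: 147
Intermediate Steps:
Function('P')(B) = -15 (Function('P')(B) = Add(-4, Add(-5, Mul(-1, 6))) = Add(-4, Add(-5, -6)) = Add(-4, -11) = -15)
Add(Mul(-11, Function('a')(Function('P')(0))), Mul(Add(-1, 7), Add(-4, 1))) = Add(Mul(-11, -15), Mul(Add(-1, 7), Add(-4, 1))) = Add(165, Mul(6, -3)) = Add(165, -18) = 147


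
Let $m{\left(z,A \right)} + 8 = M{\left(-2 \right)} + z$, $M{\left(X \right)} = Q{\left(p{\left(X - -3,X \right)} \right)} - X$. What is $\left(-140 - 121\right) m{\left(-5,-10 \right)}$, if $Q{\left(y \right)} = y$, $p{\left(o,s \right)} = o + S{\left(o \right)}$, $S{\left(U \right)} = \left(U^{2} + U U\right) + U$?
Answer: $1827$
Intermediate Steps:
$S{\left(U \right)} = U + 2 U^{2}$ ($S{\left(U \right)} = \left(U^{2} + U^{2}\right) + U = 2 U^{2} + U = U + 2 U^{2}$)
$p{\left(o,s \right)} = o + o \left(1 + 2 o\right)$
$M{\left(X \right)} = - X + 2 \left(3 + X\right) \left(4 + X\right)$ ($M{\left(X \right)} = 2 \left(X - -3\right) \left(1 + \left(X - -3\right)\right) - X = 2 \left(X + 3\right) \left(1 + \left(X + 3\right)\right) - X = 2 \left(3 + X\right) \left(1 + \left(3 + X\right)\right) - X = 2 \left(3 + X\right) \left(4 + X\right) - X = - X + 2 \left(3 + X\right) \left(4 + X\right)$)
$m{\left(z,A \right)} = -2 + z$ ($m{\left(z,A \right)} = -8 + \left(\left(3 + \left(3 - 2\right) \left(7 + 2 \left(-2\right)\right)\right) + z\right) = -8 + \left(\left(3 + 1 \left(7 - 4\right)\right) + z\right) = -8 + \left(\left(3 + 1 \cdot 3\right) + z\right) = -8 + \left(\left(3 + 3\right) + z\right) = -8 + \left(6 + z\right) = -2 + z$)
$\left(-140 - 121\right) m{\left(-5,-10 \right)} = \left(-140 - 121\right) \left(-2 - 5\right) = \left(-261\right) \left(-7\right) = 1827$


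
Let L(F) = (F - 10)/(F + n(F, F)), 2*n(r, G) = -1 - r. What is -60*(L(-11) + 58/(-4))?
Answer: 660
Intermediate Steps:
n(r, G) = -½ - r/2 (n(r, G) = (-1 - r)/2 = -½ - r/2)
L(F) = (-10 + F)/(-½ + F/2) (L(F) = (F - 10)/(F + (-½ - F/2)) = (-10 + F)/(-½ + F/2))
-60*(L(-11) + 58/(-4)) = -60*(2*(-10 - 11)/(-1 - 11) + 58/(-4)) = -60*(2*(-21)/(-12) + 58*(-¼)) = -60*(2*(-1/12)*(-21) - 29/2) = -60*(7/2 - 29/2) = -60*(-11) = 660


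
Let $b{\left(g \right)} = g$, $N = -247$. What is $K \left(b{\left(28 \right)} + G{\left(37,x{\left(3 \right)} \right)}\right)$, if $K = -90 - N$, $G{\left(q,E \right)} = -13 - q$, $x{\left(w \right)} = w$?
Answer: $-3454$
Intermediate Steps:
$K = 157$ ($K = -90 - -247 = -90 + 247 = 157$)
$K \left(b{\left(28 \right)} + G{\left(37,x{\left(3 \right)} \right)}\right) = 157 \left(28 - 50\right) = 157 \left(-22\right) = -3454$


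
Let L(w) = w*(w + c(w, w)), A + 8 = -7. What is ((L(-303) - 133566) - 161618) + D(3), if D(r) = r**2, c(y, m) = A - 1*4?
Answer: -197609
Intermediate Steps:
A = -15 (A = -8 - 7 = -15)
c(y, m) = -19 (c(y, m) = -15 - 1*4 = -15 - 4 = -19)
L(w) = w*(-19 + w) (L(w) = w*(w - 19) = w*(-19 + w))
((L(-303) - 133566) - 161618) + D(3) = ((-303*(-19 - 303) - 133566) - 161618) + 3**2 = ((-303*(-322) - 133566) - 161618) + 9 = ((97566 - 133566) - 161618) + 9 = (-36000 - 161618) + 9 = -197618 + 9 = -197609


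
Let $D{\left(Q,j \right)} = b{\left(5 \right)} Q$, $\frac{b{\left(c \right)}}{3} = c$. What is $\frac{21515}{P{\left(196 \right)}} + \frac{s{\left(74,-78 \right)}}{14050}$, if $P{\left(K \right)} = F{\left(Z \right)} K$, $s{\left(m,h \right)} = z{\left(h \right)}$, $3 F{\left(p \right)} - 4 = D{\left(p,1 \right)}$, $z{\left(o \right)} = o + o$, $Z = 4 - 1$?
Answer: $\frac{452679513}{67468100} \approx 6.7095$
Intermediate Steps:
$b{\left(c \right)} = 3 c$
$Z = 3$
$z{\left(o \right)} = 2 o$
$D{\left(Q,j \right)} = 15 Q$ ($D{\left(Q,j \right)} = 3 \cdot 5 Q = 15 Q$)
$F{\left(p \right)} = \frac{4}{3} + 5 p$ ($F{\left(p \right)} = \frac{4}{3} + \frac{15 p}{3} = \frac{4}{3} + 5 p$)
$s{\left(m,h \right)} = 2 h$
$P{\left(K \right)} = \frac{49 K}{3}$ ($P{\left(K \right)} = \left(\frac{4}{3} + 5 \cdot 3\right) K = \left(\frac{4}{3} + 15\right) K = \frac{49 K}{3}$)
$\frac{21515}{P{\left(196 \right)}} + \frac{s{\left(74,-78 \right)}}{14050} = \frac{21515}{\frac{49}{3} \cdot 196} + \frac{2 \left(-78\right)}{14050} = \frac{21515}{\frac{9604}{3}} - \frac{78}{7025} = 21515 \cdot \frac{3}{9604} - \frac{78}{7025} = \frac{64545}{9604} - \frac{78}{7025} = \frac{452679513}{67468100}$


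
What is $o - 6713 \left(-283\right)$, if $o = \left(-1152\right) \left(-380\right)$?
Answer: $2337539$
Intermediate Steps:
$o = 437760$
$o - 6713 \left(-283\right) = 437760 - 6713 \left(-283\right) = 437760 - -1899779 = 437760 + 1899779 = 2337539$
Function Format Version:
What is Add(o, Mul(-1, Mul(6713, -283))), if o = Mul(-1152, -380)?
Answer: 2337539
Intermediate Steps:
o = 437760
Add(o, Mul(-1, Mul(6713, -283))) = Add(437760, Mul(-1, Mul(6713, -283))) = Add(437760, Mul(-1, -1899779)) = Add(437760, 1899779) = 2337539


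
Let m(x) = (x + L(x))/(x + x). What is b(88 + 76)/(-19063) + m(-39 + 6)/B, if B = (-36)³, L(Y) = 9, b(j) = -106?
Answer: 112241/20213712 ≈ 0.0055527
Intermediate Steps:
m(x) = (9 + x)/(2*x) (m(x) = (x + 9)/(x + x) = (9 + x)/((2*x)) = (9 + x)*(1/(2*x)) = (9 + x)/(2*x))
B = -46656
b(88 + 76)/(-19063) + m(-39 + 6)/B = -106/(-19063) + ((9 + (-39 + 6))/(2*(-39 + 6)))/(-46656) = -106*(-1/19063) + ((½)*(9 - 33)/(-33))*(-1/46656) = 106/19063 + ((½)*(-1/33)*(-24))*(-1/46656) = 106/19063 + (4/11)*(-1/46656) = 106/19063 - 1/128304 = 112241/20213712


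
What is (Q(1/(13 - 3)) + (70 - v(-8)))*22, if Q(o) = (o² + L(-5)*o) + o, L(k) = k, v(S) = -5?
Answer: 82071/50 ≈ 1641.4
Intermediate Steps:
Q(o) = o² - 4*o (Q(o) = (o² - 5*o) + o = o² - 4*o)
(Q(1/(13 - 3)) + (70 - v(-8)))*22 = ((-4 + 1/(13 - 3))/(13 - 3) + (70 - 1*(-5)))*22 = ((-4 + 1/10)/10 + (70 + 5))*22 = ((-4 + ⅒)/10 + 75)*22 = ((⅒)*(-39/10) + 75)*22 = (-39/100 + 75)*22 = (7461/100)*22 = 82071/50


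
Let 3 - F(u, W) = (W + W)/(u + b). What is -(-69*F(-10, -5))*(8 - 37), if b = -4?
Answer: -32016/7 ≈ -4573.7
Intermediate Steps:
F(u, W) = 3 - 2*W/(-4 + u) (F(u, W) = 3 - (W + W)/(u - 4) = 3 - 2*W/(-4 + u))
-(-69*F(-10, -5))*(8 - 37) = -(-69*(-12 - 2*(-5) + 3*(-10))/(-4 - 10))*(8 - 37) = -(-69*(-12 + 10 - 30)/(-14))*(-29) = -(-(-69)*(-32)/14)*(-29) = -(-69*16/7)*(-29) = -(-1104)*(-29)/7 = -1*32016/7 = -32016/7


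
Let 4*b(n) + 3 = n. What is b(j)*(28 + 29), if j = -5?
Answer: -114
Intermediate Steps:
b(n) = -¾ + n/4
b(j)*(28 + 29) = (-¾ + (¼)*(-5))*(28 + 29) = (-¾ - 5/4)*57 = -2*57 = -114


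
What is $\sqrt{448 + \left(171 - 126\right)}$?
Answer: $\sqrt{493} \approx 22.204$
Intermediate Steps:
$\sqrt{448 + \left(171 - 126\right)} = \sqrt{448 + 45} = \sqrt{493}$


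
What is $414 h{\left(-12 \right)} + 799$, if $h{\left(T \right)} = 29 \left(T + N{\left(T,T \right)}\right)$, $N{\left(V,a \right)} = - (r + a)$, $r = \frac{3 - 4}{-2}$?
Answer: $-5204$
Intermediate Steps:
$r = \frac{1}{2}$ ($r = \left(3 - 4\right) \left(- \frac{1}{2}\right) = \left(-1\right) \left(- \frac{1}{2}\right) = \frac{1}{2} \approx 0.5$)
$N{\left(V,a \right)} = - \frac{1}{2} - a$ ($N{\left(V,a \right)} = - (\frac{1}{2} + a) = - \frac{1}{2} - a$)
$h{\left(T \right)} = - \frac{29}{2}$ ($h{\left(T \right)} = 29 \left(T - \left(\frac{1}{2} + T\right)\right) = 29 \left(- \frac{1}{2}\right) = - \frac{29}{2}$)
$414 h{\left(-12 \right)} + 799 = 414 \left(- \frac{29}{2}\right) + 799 = -6003 + 799 = -5204$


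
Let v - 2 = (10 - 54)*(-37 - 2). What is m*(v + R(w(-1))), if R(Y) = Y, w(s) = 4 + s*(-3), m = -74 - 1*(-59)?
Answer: -25875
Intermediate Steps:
m = -15 (m = -74 + 59 = -15)
w(s) = 4 - 3*s
v = 1718 (v = 2 + (10 - 54)*(-37 - 2) = 2 - 44*(-39) = 2 + 1716 = 1718)
m*(v + R(w(-1))) = -15*(1718 + (4 - 3*(-1))) = -15*(1718 + (4 + 3)) = -15*(1718 + 7) = -15*1725 = -25875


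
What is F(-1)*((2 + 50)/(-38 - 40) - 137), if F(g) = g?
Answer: 413/3 ≈ 137.67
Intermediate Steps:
F(-1)*((2 + 50)/(-38 - 40) - 137) = -((2 + 50)/(-38 - 40) - 137) = -(52/(-78) - 137) = -(52*(-1/78) - 137) = -(-2/3 - 137) = -1*(-413/3) = 413/3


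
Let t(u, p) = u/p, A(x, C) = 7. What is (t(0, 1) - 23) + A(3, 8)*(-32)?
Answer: -247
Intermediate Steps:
(t(0, 1) - 23) + A(3, 8)*(-32) = (0/1 - 23) + 7*(-32) = (0*1 - 23) - 224 = (0 - 23) - 224 = -23 - 224 = -247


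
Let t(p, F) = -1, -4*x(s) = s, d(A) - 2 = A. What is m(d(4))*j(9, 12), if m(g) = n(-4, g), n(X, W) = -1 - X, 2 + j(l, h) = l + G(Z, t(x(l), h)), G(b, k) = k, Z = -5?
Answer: 18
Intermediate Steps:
d(A) = 2 + A
x(s) = -s/4
j(l, h) = -3 + l (j(l, h) = -2 + (l - 1) = -2 + (-1 + l) = -3 + l)
m(g) = 3 (m(g) = -1 - 1*(-4) = -1 + 4 = 3)
m(d(4))*j(9, 12) = 3*(-3 + 9) = 3*6 = 18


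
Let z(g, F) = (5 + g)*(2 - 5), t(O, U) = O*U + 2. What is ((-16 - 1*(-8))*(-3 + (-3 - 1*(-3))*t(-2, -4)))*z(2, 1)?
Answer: -504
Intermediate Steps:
t(O, U) = 2 + O*U
z(g, F) = -15 - 3*g (z(g, F) = (5 + g)*(-3) = -15 - 3*g)
((-16 - 1*(-8))*(-3 + (-3 - 1*(-3))*t(-2, -4)))*z(2, 1) = ((-16 - 1*(-8))*(-3 + (-3 - 1*(-3))*(2 - 2*(-4))))*(-15 - 3*2) = ((-16 + 8)*(-3 + (-3 + 3)*(2 + 8)))*(-15 - 6) = -8*(-3 + 0*10)*(-21) = -8*(-3 + 0)*(-21) = -8*(-3)*(-21) = 24*(-21) = -504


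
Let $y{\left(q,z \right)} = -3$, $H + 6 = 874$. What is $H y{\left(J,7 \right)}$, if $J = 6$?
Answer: $-2604$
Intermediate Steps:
$H = 868$ ($H = -6 + 874 = 868$)
$H y{\left(J,7 \right)} = 868 \left(-3\right) = -2604$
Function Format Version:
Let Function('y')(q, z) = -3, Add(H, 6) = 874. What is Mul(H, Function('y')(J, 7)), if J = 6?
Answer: -2604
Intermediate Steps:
H = 868 (H = Add(-6, 874) = 868)
Mul(H, Function('y')(J, 7)) = Mul(868, -3) = -2604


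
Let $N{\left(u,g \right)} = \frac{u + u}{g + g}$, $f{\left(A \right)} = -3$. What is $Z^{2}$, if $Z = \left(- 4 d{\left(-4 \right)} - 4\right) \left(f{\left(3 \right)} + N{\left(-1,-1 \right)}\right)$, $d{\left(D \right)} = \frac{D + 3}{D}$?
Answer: $100$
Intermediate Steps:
$d{\left(D \right)} = \frac{3 + D}{D}$
$N{\left(u,g \right)} = \frac{u}{g}$ ($N{\left(u,g \right)} = \frac{2 u}{2 g} = 2 u \frac{1}{2 g} = \frac{u}{g}$)
$Z = 10$ ($Z = \left(- 4 \frac{3 - 4}{-4} - 4\right) \left(-3 - \frac{1}{-1}\right) = \left(- 4 \left(\left(- \frac{1}{4}\right) \left(-1\right)\right) - 4\right) \left(-3 - -1\right) = \left(\left(-4\right) \frac{1}{4} - 4\right) \left(-3 + 1\right) = \left(-1 - 4\right) \left(-2\right) = \left(-5\right) \left(-2\right) = 10$)
$Z^{2} = 10^{2} = 100$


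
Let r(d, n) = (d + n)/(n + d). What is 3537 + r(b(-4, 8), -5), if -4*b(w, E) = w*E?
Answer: 3538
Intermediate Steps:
b(w, E) = -E*w/4 (b(w, E) = -w*E/4 = -E*w/4)
r(d, n) = 1 (r(d, n) = (d + n)/(d + n) = 1)
3537 + r(b(-4, 8), -5) = 3537 + 1 = 3538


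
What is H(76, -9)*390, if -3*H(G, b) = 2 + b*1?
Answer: 910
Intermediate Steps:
H(G, b) = -⅔ - b/3 (H(G, b) = -(2 + b*1)/3 = -(2 + b)/3 = -⅔ - b/3)
H(76, -9)*390 = (-⅔ - ⅓*(-9))*390 = (-⅔ + 3)*390 = (7/3)*390 = 910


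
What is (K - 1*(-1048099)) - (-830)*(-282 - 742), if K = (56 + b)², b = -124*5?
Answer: 516275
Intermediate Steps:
b = -620
K = 318096 (K = (56 - 620)² = (-564)² = 318096)
(K - 1*(-1048099)) - (-830)*(-282 - 742) = (318096 - 1*(-1048099)) - (-830)*(-282 - 742) = (318096 + 1048099) - (-830)*(-1024) = 1366195 - 1*849920 = 1366195 - 849920 = 516275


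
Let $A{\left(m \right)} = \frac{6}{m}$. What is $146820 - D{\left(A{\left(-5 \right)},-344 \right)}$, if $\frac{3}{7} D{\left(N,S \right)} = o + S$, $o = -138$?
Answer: $\frac{443834}{3} \approx 1.4794 \cdot 10^{5}$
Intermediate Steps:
$D{\left(N,S \right)} = -322 + \frac{7 S}{3}$ ($D{\left(N,S \right)} = \frac{7 \left(-138 + S\right)}{3} = -322 + \frac{7 S}{3}$)
$146820 - D{\left(A{\left(-5 \right)},-344 \right)} = 146820 - \left(-322 + \frac{7}{3} \left(-344\right)\right) = 146820 - \left(-322 - \frac{2408}{3}\right) = 146820 - - \frac{3374}{3} = 146820 + \frac{3374}{3} = \frac{443834}{3}$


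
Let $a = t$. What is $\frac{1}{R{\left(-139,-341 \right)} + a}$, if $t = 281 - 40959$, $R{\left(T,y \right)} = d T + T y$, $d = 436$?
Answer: $- \frac{1}{53883} \approx -1.8559 \cdot 10^{-5}$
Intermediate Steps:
$R{\left(T,y \right)} = 436 T + T y$
$t = -40678$ ($t = 281 - 40959 = -40678$)
$a = -40678$
$\frac{1}{R{\left(-139,-341 \right)} + a} = \frac{1}{- 139 \left(436 - 341\right) - 40678} = \frac{1}{\left(-139\right) 95 - 40678} = \frac{1}{-13205 - 40678} = \frac{1}{-53883} = - \frac{1}{53883}$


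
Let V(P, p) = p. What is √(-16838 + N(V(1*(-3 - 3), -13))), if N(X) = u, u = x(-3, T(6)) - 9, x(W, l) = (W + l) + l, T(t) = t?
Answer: I*√16838 ≈ 129.76*I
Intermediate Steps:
x(W, l) = W + 2*l
u = 0 (u = (-3 + 2*6) - 9 = (-3 + 12) - 9 = 9 - 9 = 0)
N(X) = 0
√(-16838 + N(V(1*(-3 - 3), -13))) = √(-16838 + 0) = √(-16838) = I*√16838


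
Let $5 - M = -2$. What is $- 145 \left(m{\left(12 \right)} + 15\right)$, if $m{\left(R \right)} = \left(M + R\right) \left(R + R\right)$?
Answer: $-68295$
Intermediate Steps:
$M = 7$ ($M = 5 - -2 = 5 + 2 = 7$)
$m{\left(R \right)} = 2 R \left(7 + R\right)$ ($m{\left(R \right)} = \left(7 + R\right) \left(R + R\right) = \left(7 + R\right) 2 R = 2 R \left(7 + R\right)$)
$- 145 \left(m{\left(12 \right)} + 15\right) = - 145 \left(2 \cdot 12 \left(7 + 12\right) + 15\right) = - 145 \left(2 \cdot 12 \cdot 19 + 15\right) = - 145 \left(456 + 15\right) = \left(-145\right) 471 = -68295$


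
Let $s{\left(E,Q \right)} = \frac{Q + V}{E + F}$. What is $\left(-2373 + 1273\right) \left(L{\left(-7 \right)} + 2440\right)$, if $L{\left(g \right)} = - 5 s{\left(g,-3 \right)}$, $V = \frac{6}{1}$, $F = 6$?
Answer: $-2700500$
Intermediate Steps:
$V = 6$ ($V = 6 \cdot 1 = 6$)
$s{\left(E,Q \right)} = \frac{6 + Q}{6 + E}$ ($s{\left(E,Q \right)} = \frac{Q + 6}{E + 6} = \frac{6 + Q}{6 + E}$)
$L{\left(g \right)} = - \frac{15}{6 + g}$ ($L{\left(g \right)} = - 5 \frac{6 - 3}{6 + g} = - 5 \frac{1}{6 + g} 3 = - 5 \frac{3}{6 + g} = - \frac{15}{6 + g}$)
$\left(-2373 + 1273\right) \left(L{\left(-7 \right)} + 2440\right) = \left(-2373 + 1273\right) \left(- \frac{15}{6 - 7} + 2440\right) = - 1100 \left(- \frac{15}{-1} + 2440\right) = - 1100 \left(\left(-15\right) \left(-1\right) + 2440\right) = - 1100 \left(15 + 2440\right) = \left(-1100\right) 2455 = -2700500$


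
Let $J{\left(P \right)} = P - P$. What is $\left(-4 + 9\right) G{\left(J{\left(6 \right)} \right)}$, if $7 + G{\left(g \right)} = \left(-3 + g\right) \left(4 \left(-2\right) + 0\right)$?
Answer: $85$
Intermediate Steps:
$J{\left(P \right)} = 0$
$G{\left(g \right)} = 17 - 8 g$ ($G{\left(g \right)} = -7 + \left(-3 + g\right) \left(4 \left(-2\right) + 0\right) = -7 + \left(-3 + g\right) \left(-8 + 0\right) = -7 + \left(-3 + g\right) \left(-8\right) = -7 - \left(-24 + 8 g\right) = 17 - 8 g$)
$\left(-4 + 9\right) G{\left(J{\left(6 \right)} \right)} = \left(-4 + 9\right) \left(17 - 0\right) = 5 \left(17 + 0\right) = 5 \cdot 17 = 85$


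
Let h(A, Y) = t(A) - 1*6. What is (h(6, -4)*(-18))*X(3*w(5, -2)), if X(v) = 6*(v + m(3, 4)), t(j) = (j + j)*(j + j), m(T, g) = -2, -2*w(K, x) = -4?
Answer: -59616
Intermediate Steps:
w(K, x) = 2 (w(K, x) = -½*(-4) = 2)
t(j) = 4*j² (t(j) = (2*j)*(2*j) = 4*j²)
X(v) = -12 + 6*v (X(v) = 6*(v - 2) = 6*(-2 + v) = -12 + 6*v)
h(A, Y) = -6 + 4*A² (h(A, Y) = 4*A² - 1*6 = 4*A² - 6 = -6 + 4*A²)
(h(6, -4)*(-18))*X(3*w(5, -2)) = ((-6 + 4*6²)*(-18))*(-12 + 6*(3*2)) = ((-6 + 4*36)*(-18))*(-12 + 6*6) = ((-6 + 144)*(-18))*(-12 + 36) = (138*(-18))*24 = -2484*24 = -59616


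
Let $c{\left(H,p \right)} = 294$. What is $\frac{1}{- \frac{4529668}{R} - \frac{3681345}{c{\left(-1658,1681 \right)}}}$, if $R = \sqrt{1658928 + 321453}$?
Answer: $- \frac{18319631739990}{214232776882049033} + \frac{3346379344 \sqrt{1980381}}{214232776882049033} \approx -6.3531 \cdot 10^{-5}$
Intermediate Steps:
$R = \sqrt{1980381} \approx 1407.3$
$\frac{1}{- \frac{4529668}{R} - \frac{3681345}{c{\left(-1658,1681 \right)}}} = \frac{1}{- \frac{4529668}{\sqrt{1980381}} - \frac{3681345}{294}} = \frac{1}{- 4529668 \frac{\sqrt{1980381}}{1980381} - \frac{1227115}{98}} = \frac{1}{- \frac{348436 \sqrt{1980381}}{152337} - \frac{1227115}{98}} = \frac{1}{- \frac{1227115}{98} - \frac{348436 \sqrt{1980381}}{152337}}$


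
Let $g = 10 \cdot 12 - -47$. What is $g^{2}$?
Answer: $27889$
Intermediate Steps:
$g = 167$ ($g = 120 + 47 = 167$)
$g^{2} = 167^{2} = 27889$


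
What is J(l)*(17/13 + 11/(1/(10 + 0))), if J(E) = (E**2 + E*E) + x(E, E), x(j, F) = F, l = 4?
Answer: 52092/13 ≈ 4007.1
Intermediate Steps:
J(E) = E + 2*E**2 (J(E) = (E**2 + E*E) + E = (E**2 + E**2) + E = 2*E**2 + E = E + 2*E**2)
J(l)*(17/13 + 11/(1/(10 + 0))) = (4*(1 + 2*4))*(17/13 + 11/(1/(10 + 0))) = (4*(1 + 8))*(17*(1/13) + 11/(1/10)) = (4*9)*(17/13 + 11/(1/10)) = 36*(17/13 + 11*10) = 36*(17/13 + 110) = 36*(1447/13) = 52092/13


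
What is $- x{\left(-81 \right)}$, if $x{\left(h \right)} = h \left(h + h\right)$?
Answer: $-13122$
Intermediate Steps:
$x{\left(h \right)} = 2 h^{2}$ ($x{\left(h \right)} = h 2 h = 2 h^{2}$)
$- x{\left(-81 \right)} = - 2 \left(-81\right)^{2} = - 2 \cdot 6561 = \left(-1\right) 13122 = -13122$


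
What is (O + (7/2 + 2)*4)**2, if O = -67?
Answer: 2025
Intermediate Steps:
(O + (7/2 + 2)*4)**2 = (-67 + (7/2 + 2)*4)**2 = (-67 + (11/2)*4)**2 = (-67 + 22)**2 = (-45)**2 = 2025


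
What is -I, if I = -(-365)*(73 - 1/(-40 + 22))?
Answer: -479975/18 ≈ -26665.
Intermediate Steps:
I = 479975/18 (I = -(-365)*(73 - 1/(-18)) = -(-365)*(73 - 1*(-1/18)) = -(-365)*(73 + 1/18) = -(-365)*1315/18 = -1*(-479975/18) = 479975/18 ≈ 26665.)
-I = -1*479975/18 = -479975/18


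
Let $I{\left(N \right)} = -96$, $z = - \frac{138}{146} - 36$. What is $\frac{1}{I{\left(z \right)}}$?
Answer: $- \frac{1}{96} \approx -0.010417$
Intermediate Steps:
$z = - \frac{2697}{73}$ ($z = \left(-138\right) \frac{1}{146} - 36 = - \frac{69}{73} - 36 = - \frac{2697}{73} \approx -36.945$)
$\frac{1}{I{\left(z \right)}} = \frac{1}{-96} = - \frac{1}{96}$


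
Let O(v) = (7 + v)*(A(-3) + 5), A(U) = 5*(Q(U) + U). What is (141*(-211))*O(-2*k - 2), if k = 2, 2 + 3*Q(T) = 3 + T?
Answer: 396680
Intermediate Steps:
Q(T) = 1/3 + T/3 (Q(T) = -2/3 + (3 + T)/3 = -2/3 + (1 + T/3) = 1/3 + T/3)
A(U) = 5/3 + 20*U/3 (A(U) = 5*((1/3 + U/3) + U) = 5*(1/3 + 4*U/3) = 5/3 + 20*U/3)
O(v) = -280/3 - 40*v/3 (O(v) = (7 + v)*((5/3 + (20/3)*(-3)) + 5) = (7 + v)*((5/3 - 20) + 5) = (7 + v)*(-55/3 + 5) = (7 + v)*(-40/3) = -280/3 - 40*v/3)
(141*(-211))*O(-2*k - 2) = (141*(-211))*(-280/3 - 40*(-2*2 - 2)/3) = -29751*(-280/3 - 40*(-4 - 2)/3) = -29751*(-280/3 - 40/3*(-6)) = -29751*(-280/3 + 80) = -29751*(-40/3) = 396680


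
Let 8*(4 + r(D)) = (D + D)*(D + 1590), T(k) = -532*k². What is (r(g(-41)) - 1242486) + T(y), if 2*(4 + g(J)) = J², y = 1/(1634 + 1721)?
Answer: -132379532403787/180096400 ≈ -7.3505e+5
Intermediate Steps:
y = 1/3355 ≈ 0.00029806
g(J) = -4 + J²/2
r(D) = -4 + D*(1590 + D)/4 (r(D) = -4 + ((D + D)*(D + 1590))/8 = -4 + ((2*D)*(1590 + D))/8 = -4 + (2*D*(1590 + D))/8 = -4 + D*(1590 + D)/4)
(r(g(-41)) - 1242486) + T(y) = ((-4 + (-4 + (½)*(-41)²)²/4 + 795*(-4 + (½)*(-41)²)/2) - 1242486) - 532*(1/3355)² = ((-4 + (-4 + (½)*1681)²/4 + 795*(-4 + (½)*1681)/2) - 1242486) - 532*1/11256025 = ((-4 + (-4 + 1681/2)²/4 + 795*(-4 + 1681/2)/2) - 1242486) - 532/11256025 = ((-4 + (1673/2)²/4 + (795/2)*(1673/2)) - 1242486) - 532/11256025 = ((-4 + (¼)*(2798929/4) + 1330035/4) - 1242486) - 532/11256025 = ((-4 + 2798929/16 + 1330035/4) - 1242486) - 532/11256025 = (8119005/16 - 1242486) - 532/11256025 = -11760771/16 - 532/11256025 = -132379532403787/180096400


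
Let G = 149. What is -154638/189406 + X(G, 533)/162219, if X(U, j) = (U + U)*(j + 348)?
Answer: 12320525353/15362625957 ≈ 0.80198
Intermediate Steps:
X(U, j) = 2*U*(348 + j) (X(U, j) = (2*U)*(348 + j) = 2*U*(348 + j))
-154638/189406 + X(G, 533)/162219 = -154638/189406 + (2*149*(348 + 533))/162219 = -154638*1/189406 + (2*149*881)*(1/162219) = -77319/94703 + 262538*(1/162219) = -77319/94703 + 262538/162219 = 12320525353/15362625957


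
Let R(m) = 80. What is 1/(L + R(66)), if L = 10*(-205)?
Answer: -1/1970 ≈ -0.00050761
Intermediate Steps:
L = -2050
1/(L + R(66)) = 1/(-2050 + 80) = 1/(-1970) = -1/1970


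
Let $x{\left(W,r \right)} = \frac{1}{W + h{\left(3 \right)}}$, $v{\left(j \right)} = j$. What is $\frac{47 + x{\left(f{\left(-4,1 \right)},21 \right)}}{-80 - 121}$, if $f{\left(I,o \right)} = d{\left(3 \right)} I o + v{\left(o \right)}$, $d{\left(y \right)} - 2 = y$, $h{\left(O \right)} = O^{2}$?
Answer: $- \frac{7}{30} \approx -0.23333$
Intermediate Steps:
$d{\left(y \right)} = 2 + y$
$f{\left(I,o \right)} = o + 5 I o$ ($f{\left(I,o \right)} = \left(2 + 3\right) I o + o = 5 I o + o = o + 5 I o$)
$x{\left(W,r \right)} = \frac{1}{9 + W}$ ($x{\left(W,r \right)} = \frac{1}{W + 3^{2}} = \frac{1}{W + 9} = \frac{1}{9 + W}$)
$\frac{47 + x{\left(f{\left(-4,1 \right)},21 \right)}}{-80 - 121} = \frac{47 + \frac{1}{9 + 1 \left(1 + 5 \left(-4\right)\right)}}{-80 - 121} = \frac{47 + \frac{1}{9 + 1 \left(1 - 20\right)}}{-201} = \left(47 + \frac{1}{9 + 1 \left(-19\right)}\right) \left(- \frac{1}{201}\right) = \left(47 + \frac{1}{9 - 19}\right) \left(- \frac{1}{201}\right) = \left(47 + \frac{1}{-10}\right) \left(- \frac{1}{201}\right) = \left(47 - \frac{1}{10}\right) \left(- \frac{1}{201}\right) = \frac{469}{10} \left(- \frac{1}{201}\right) = - \frac{7}{30}$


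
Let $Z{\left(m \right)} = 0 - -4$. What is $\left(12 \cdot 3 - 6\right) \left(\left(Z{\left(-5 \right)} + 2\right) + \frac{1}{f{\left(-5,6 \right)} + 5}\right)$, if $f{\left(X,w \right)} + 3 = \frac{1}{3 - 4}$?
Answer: $210$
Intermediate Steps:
$Z{\left(m \right)} = 4$ ($Z{\left(m \right)} = 0 + 4 = 4$)
$f{\left(X,w \right)} = -4$ ($f{\left(X,w \right)} = -3 + \frac{1}{3 - 4} = -3 + \frac{1}{-1} = -3 - 1 = -4$)
$\left(12 \cdot 3 - 6\right) \left(\left(Z{\left(-5 \right)} + 2\right) + \frac{1}{f{\left(-5,6 \right)} + 5}\right) = \left(12 \cdot 3 - 6\right) \left(\left(4 + 2\right) + \frac{1}{-4 + 5}\right) = \left(36 - 6\right) \left(6 + 1^{-1}\right) = 30 \left(6 + 1\right) = 30 \cdot 7 = 210$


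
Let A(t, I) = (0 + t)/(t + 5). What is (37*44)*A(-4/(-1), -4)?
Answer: 6512/9 ≈ 723.56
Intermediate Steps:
A(t, I) = t/(5 + t)
(37*44)*A(-4/(-1), -4) = (37*44)*((-4/(-1))/(5 - 4/(-1))) = 1628*((-4*(-1))/(5 - 4*(-1))) = 1628*(4/(5 + 4)) = 1628*(4/9) = 6512/9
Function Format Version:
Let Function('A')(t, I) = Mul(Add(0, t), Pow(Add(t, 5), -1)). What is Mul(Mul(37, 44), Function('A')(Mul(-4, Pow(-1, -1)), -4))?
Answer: Rational(6512, 9) ≈ 723.56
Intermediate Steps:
Function('A')(t, I) = Mul(t, Pow(Add(5, t), -1))
Mul(Mul(37, 44), Function('A')(Mul(-4, Pow(-1, -1)), -4)) = Mul(Mul(37, 44), Mul(Mul(-4, Pow(-1, -1)), Pow(Add(5, Mul(-4, Pow(-1, -1))), -1))) = Mul(1628, Mul(Mul(-4, -1), Pow(Add(5, Mul(-4, -1)), -1))) = Mul(1628, Mul(4, Pow(Add(5, 4), -1))) = Mul(1628, Mul(4, Pow(9, -1))) = Mul(1628, Mul(4, Rational(1, 9))) = Mul(1628, Rational(4, 9)) = Rational(6512, 9)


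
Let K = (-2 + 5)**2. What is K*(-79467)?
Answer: -715203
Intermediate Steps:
K = 9 (K = 3**2 = 9)
K*(-79467) = 9*(-79467) = -715203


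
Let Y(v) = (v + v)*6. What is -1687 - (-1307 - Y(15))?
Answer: -200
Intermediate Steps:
Y(v) = 12*v (Y(v) = (2*v)*6 = 12*v)
-1687 - (-1307 - Y(15)) = -1687 - (-1307 - 12*15) = -1687 - (-1307 - 1*180) = -1687 - (-1307 - 180) = -1687 - 1*(-1487) = -1687 + 1487 = -200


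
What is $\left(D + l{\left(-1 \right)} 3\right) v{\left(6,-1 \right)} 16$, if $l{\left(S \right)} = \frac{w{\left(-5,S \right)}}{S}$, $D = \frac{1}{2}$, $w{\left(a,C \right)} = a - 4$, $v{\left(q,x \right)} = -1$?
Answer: $-440$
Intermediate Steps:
$w{\left(a,C \right)} = -4 + a$ ($w{\left(a,C \right)} = a - 4 = -4 + a$)
$D = \frac{1}{2} \approx 0.5$
$l{\left(S \right)} = - \frac{9}{S}$ ($l{\left(S \right)} = \frac{-4 - 5}{S} = - \frac{9}{S}$)
$\left(D + l{\left(-1 \right)} 3\right) v{\left(6,-1 \right)} 16 = \left(\frac{1}{2} + - \frac{9}{-1} \cdot 3\right) \left(-1\right) 16 = \left(\frac{1}{2} + \left(-9\right) \left(-1\right) 3\right) \left(-1\right) 16 = \left(\frac{1}{2} + 9 \cdot 3\right) \left(-1\right) 16 = \left(\frac{1}{2} + 27\right) \left(-1\right) 16 = \frac{55}{2} \left(-1\right) 16 = \left(- \frac{55}{2}\right) 16 = -440$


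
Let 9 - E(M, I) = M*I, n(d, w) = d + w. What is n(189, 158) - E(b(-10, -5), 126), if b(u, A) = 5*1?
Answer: 968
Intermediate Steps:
b(u, A) = 5
E(M, I) = 9 - I*M (E(M, I) = 9 - M*I = 9 - I*M)
n(189, 158) - E(b(-10, -5), 126) = (189 + 158) - (9 - 1*126*5) = 347 - (9 - 630) = 347 - 1*(-621) = 347 + 621 = 968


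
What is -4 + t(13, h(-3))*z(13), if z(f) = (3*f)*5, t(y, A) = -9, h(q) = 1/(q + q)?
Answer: -1759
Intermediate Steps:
h(q) = 1/(2*q)
z(f) = 15*f
-4 + t(13, h(-3))*z(13) = -4 - 135*13 = -4 - 9*195 = -4 - 1755 = -1759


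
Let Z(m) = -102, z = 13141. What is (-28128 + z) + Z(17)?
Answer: -15089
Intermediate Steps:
(-28128 + z) + Z(17) = (-28128 + 13141) - 102 = -14987 - 102 = -15089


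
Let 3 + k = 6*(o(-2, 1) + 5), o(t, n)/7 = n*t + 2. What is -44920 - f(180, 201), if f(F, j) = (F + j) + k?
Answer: -45328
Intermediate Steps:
o(t, n) = 14 + 7*n*t (o(t, n) = 7*(n*t + 2) = 7*(2 + n*t) = 14 + 7*n*t)
k = 27 (k = -3 + 6*((14 + 7*1*(-2)) + 5) = -3 + 6*((14 - 14) + 5) = -3 + 6*(0 + 5) = -3 + 6*5 = -3 + 30 = 27)
f(F, j) = 27 + F + j (f(F, j) = (F + j) + 27 = 27 + F + j)
-44920 - f(180, 201) = -44920 - (27 + 180 + 201) = -44920 - 1*408 = -44920 - 408 = -45328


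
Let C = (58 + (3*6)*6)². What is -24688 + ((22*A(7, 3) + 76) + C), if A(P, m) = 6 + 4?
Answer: 3164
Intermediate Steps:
A(P, m) = 10
C = 27556 (C = (58 + 18*6)² = (58 + 108)² = 166² = 27556)
-24688 + ((22*A(7, 3) + 76) + C) = -24688 + ((22*10 + 76) + 27556) = -24688 + ((220 + 76) + 27556) = -24688 + (296 + 27556) = -24688 + 27852 = 3164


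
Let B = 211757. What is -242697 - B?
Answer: -454454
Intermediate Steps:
-242697 - B = -242697 - 1*211757 = -242697 - 211757 = -454454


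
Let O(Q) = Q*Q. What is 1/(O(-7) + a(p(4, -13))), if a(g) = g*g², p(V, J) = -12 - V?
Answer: -1/4047 ≈ -0.00024710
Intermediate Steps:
O(Q) = Q²
a(g) = g³
1/(O(-7) + a(p(4, -13))) = 1/((-7)² + (-12 - 1*4)³) = 1/(49 + (-12 - 4)³) = 1/(49 + (-16)³) = 1/(49 - 4096) = 1/(-4047) = -1/4047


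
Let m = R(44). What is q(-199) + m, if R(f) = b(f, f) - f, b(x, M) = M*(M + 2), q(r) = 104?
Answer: 2084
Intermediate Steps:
b(x, M) = M*(2 + M)
R(f) = -f + f*(2 + f) (R(f) = f*(2 + f) - f = -f + f*(2 + f))
m = 1980 (m = 44*(1 + 44) = 44*45 = 1980)
q(-199) + m = 104 + 1980 = 2084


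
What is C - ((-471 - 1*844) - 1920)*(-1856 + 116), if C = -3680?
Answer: -5632580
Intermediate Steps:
C - ((-471 - 1*844) - 1920)*(-1856 + 116) = -3680 - ((-471 - 1*844) - 1920)*(-1856 + 116) = -3680 - ((-471 - 844) - 1920)*(-1740) = -3680 - (-1315 - 1920)*(-1740) = -3680 - (-3235)*(-1740) = -3680 - 1*5628900 = -3680 - 5628900 = -5632580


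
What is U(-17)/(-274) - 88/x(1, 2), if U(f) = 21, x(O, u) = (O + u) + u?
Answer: -24217/1370 ≈ -17.677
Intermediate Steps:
x(O, u) = O + 2*u
U(-17)/(-274) - 88/x(1, 2) = 21/(-274) - 88/(1 + 2*2) = 21*(-1/274) - 88/(1 + 4) = -21/274 - 88/5 = -24217/1370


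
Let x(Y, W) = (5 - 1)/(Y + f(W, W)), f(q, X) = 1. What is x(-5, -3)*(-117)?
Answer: 117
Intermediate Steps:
x(Y, W) = 4/(1 + Y) (x(Y, W) = (5 - 1)/(Y + 1) = 4/(1 + Y))
x(-5, -3)*(-117) = (4/(1 - 5))*(-117) = (4/(-4))*(-117) = (4*(-¼))*(-117) = -1*(-117) = 117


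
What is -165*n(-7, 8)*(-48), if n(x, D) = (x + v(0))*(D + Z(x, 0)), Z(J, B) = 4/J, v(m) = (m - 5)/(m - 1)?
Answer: -823680/7 ≈ -1.1767e+5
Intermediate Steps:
v(m) = (-5 + m)/(-1 + m)
n(x, D) = (5 + x)*(D + 4/x) (n(x, D) = (x + (-5 + 0)/(-1 + 0))*(D + 4/x) = (x - 5/(-1))*(D + 4/x) = (x - 1*(-5))*(D + 4/x) = (x + 5)*(D + 4/x) = (5 + x)*(D + 4/x))
-165*n(-7, 8)*(-48) = -165*(4 + 5*8 + 20/(-7) + 8*(-7))*(-48) = -165*(4 + 40 + 20*(-⅐) - 56)*(-48) = -165*(4 + 40 - 20/7 - 56)*(-48) = -165*(-104/7)*(-48) = (17160/7)*(-48) = -823680/7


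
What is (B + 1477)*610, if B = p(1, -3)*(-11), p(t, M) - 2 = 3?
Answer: 867420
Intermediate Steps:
p(t, M) = 5 (p(t, M) = 2 + 3 = 5)
B = -55 (B = 5*(-11) = -55)
(B + 1477)*610 = (-55 + 1477)*610 = 1422*610 = 867420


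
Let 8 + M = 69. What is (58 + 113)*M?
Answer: 10431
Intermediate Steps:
M = 61 (M = -8 + 69 = 61)
(58 + 113)*M = (58 + 113)*61 = 171*61 = 10431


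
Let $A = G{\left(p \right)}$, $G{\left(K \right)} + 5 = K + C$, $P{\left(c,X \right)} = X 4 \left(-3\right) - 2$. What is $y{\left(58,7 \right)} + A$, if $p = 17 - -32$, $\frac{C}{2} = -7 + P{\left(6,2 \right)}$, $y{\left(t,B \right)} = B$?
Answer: $-15$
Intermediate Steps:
$P{\left(c,X \right)} = -2 - 12 X$ ($P{\left(c,X \right)} = 4 X \left(-3\right) - 2 = - 12 X - 2 = -2 - 12 X$)
$C = -66$ ($C = 2 \left(-7 - 26\right) = 2 \left(-33\right) = -66$)
$p = 49$ ($p = 17 + 32 = 49$)
$G{\left(K \right)} = -71 + K$ ($G{\left(K \right)} = -5 + \left(K - 66\right) = -5 + \left(-66 + K\right) = -71 + K$)
$A = -22$ ($A = -71 + 49 = -22$)
$y{\left(58,7 \right)} + A = 7 - 22 = -15$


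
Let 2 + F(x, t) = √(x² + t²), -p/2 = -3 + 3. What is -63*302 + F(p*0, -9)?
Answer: -19019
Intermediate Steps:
p = 0 (p = -2*(-3 + 3) = -2*0 = 0)
F(x, t) = -2 + √(t² + x²) (F(x, t) = -2 + √(x² + t²) = -2 + √(t² + x²))
-63*302 + F(p*0, -9) = -63*302 + (-2 + √((-9)² + (0*0)²)) = -19026 + (-2 + √(81 + 0²)) = -19026 + (-2 + √(81 + 0)) = -19026 + (-2 + √81) = -19026 + (-2 + 9) = -19026 + 7 = -19019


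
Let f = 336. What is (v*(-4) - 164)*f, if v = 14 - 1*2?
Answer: -71232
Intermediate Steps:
v = 12 (v = 14 - 2 = 12)
(v*(-4) - 164)*f = (12*(-4) - 164)*336 = (-48 - 164)*336 = -212*336 = -71232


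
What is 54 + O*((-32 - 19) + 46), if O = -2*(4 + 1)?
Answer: 104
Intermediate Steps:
O = -10 (O = -2*5 = -10)
54 + O*((-32 - 19) + 46) = 54 - 10*((-32 - 19) + 46) = 54 - 10*(-51 + 46) = 54 - 10*(-5) = 54 + 50 = 104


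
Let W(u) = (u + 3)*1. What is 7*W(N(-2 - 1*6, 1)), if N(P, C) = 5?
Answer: 56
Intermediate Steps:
W(u) = 3 + u (W(u) = (3 + u)*1 = 3 + u)
7*W(N(-2 - 1*6, 1)) = 7*(3 + 5) = 7*8 = 56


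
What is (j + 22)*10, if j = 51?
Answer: 730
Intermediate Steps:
(j + 22)*10 = (51 + 22)*10 = 73*10 = 730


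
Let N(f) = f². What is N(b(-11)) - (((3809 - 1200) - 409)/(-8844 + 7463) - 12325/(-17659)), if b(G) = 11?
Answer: 2972665534/24387079 ≈ 121.90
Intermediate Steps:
N(b(-11)) - (((3809 - 1200) - 409)/(-8844 + 7463) - 12325/(-17659)) = 11² - (((3809 - 1200) - 409)/(-8844 + 7463) - 12325/(-17659)) = 121 - ((2609 - 409)/(-1381) - 12325*(-1/17659)) = 121 - (2200*(-1/1381) + 12325/17659) = 121 - (-2200/1381 + 12325/17659) = 121 - 1*(-21828975/24387079) = 121 + 21828975/24387079 = 2972665534/24387079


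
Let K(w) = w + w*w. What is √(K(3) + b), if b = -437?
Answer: 5*I*√17 ≈ 20.616*I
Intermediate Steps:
K(w) = w + w²
√(K(3) + b) = √(3*(1 + 3) - 437) = √(3*4 - 437) = √(12 - 437) = √(-425) = 5*I*√17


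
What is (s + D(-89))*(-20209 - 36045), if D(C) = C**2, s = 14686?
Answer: -1271734178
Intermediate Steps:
(s + D(-89))*(-20209 - 36045) = (14686 + (-89)**2)*(-20209 - 36045) = (14686 + 7921)*(-56254) = 22607*(-56254) = -1271734178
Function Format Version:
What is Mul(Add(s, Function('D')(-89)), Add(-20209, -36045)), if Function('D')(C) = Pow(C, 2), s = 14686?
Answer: -1271734178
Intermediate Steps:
Mul(Add(s, Function('D')(-89)), Add(-20209, -36045)) = Mul(Add(14686, Pow(-89, 2)), Add(-20209, -36045)) = Mul(Add(14686, 7921), -56254) = Mul(22607, -56254) = -1271734178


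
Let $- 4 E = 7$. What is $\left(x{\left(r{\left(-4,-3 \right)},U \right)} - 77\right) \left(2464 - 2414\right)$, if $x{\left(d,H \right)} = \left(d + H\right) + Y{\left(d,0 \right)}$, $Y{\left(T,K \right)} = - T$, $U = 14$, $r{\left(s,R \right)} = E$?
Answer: $-3150$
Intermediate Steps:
$E = - \frac{7}{4}$ ($E = \left(- \frac{1}{4}\right) 7 = - \frac{7}{4} \approx -1.75$)
$r{\left(s,R \right)} = - \frac{7}{4}$
$x{\left(d,H \right)} = H$ ($x{\left(d,H \right)} = \left(d + H\right) - d = \left(H + d\right) - d = H$)
$\left(x{\left(r{\left(-4,-3 \right)},U \right)} - 77\right) \left(2464 - 2414\right) = \left(14 - 77\right) \left(2464 - 2414\right) = \left(14 + \left(-2044 + 1967\right)\right) 50 = \left(14 - 77\right) 50 = \left(-63\right) 50 = -3150$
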